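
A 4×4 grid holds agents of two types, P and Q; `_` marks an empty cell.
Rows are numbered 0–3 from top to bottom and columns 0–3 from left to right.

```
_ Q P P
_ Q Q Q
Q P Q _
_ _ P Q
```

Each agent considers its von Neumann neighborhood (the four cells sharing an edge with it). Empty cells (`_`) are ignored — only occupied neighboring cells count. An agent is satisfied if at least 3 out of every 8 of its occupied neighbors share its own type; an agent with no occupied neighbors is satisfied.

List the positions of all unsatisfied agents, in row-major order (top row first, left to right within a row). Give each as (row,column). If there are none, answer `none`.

(0,2), (2,0), (2,1), (2,2), (3,2), (3,3)

Row 0: (0,1)Q 1/2 ✓ · (0,2)P 1/3 ✗ · (0,3)P 1/2 ✓
Row 1: (1,1)Q 2/3 ✓ · (1,2)Q 3/4 ✓ · (1,3)Q 1/2 ✓
Row 2: (2,0)Q 0/1 ✗ · (2,1)P 0/3 ✗ · (2,2)Q 1/3 ✗
Row 3: (3,2)P 0/2 ✗ · (3,3)Q 0/1 ✗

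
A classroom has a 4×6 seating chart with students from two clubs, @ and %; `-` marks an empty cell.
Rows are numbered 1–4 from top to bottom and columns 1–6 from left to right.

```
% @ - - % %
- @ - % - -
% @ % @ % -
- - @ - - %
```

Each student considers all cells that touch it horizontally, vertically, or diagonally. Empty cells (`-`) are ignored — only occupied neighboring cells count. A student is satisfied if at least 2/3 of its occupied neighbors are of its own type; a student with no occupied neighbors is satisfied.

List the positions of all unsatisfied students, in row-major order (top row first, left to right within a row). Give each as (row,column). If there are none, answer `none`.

(1,1), (1,2), (2,2), (3,1), (3,2), (3,3), (3,4)

Row 1: (1,1)% 0/2 ✗ · (1,2)@ 1/2 ✗ · (1,5)% 2/2 ✓ · (1,6)% 1/1 ✓
Row 2: (2,2)@ 2/5 ✗ · (2,4)% 3/4 ✓
Row 3: (3,1)% 0/2 ✗ · (3,2)@ 2/4 ✗ · (3,3)% 1/5 ✗ · (3,4)@ 1/4 ✗ · (3,5)% 2/3 ✓
Row 4: (4,3)@ 2/3 ✓ · (4,6)% 1/1 ✓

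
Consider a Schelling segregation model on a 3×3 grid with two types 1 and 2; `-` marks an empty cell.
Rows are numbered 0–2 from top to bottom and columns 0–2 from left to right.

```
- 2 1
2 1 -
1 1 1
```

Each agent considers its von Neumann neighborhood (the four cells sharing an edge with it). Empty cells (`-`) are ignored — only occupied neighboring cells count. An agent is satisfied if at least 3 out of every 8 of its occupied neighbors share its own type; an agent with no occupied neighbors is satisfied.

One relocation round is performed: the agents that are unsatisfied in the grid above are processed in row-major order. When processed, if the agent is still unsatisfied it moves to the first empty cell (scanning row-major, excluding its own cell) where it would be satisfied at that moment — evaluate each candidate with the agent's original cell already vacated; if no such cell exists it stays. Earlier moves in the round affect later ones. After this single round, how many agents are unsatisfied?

Initially unsatisfied (in order): (0,1), (0,2), (1,0), (1,1).
  (0,1) → (0,0).
  (0,2): now satisfied by earlier moves; stays.
  (1,0): no empty cell satisfies it; stays.
  (1,1): now satisfied by earlier moves; stays.
Resulting grid:
2 - 1
2 1 -
1 1 1
Unsatisfied now: (1,0).

1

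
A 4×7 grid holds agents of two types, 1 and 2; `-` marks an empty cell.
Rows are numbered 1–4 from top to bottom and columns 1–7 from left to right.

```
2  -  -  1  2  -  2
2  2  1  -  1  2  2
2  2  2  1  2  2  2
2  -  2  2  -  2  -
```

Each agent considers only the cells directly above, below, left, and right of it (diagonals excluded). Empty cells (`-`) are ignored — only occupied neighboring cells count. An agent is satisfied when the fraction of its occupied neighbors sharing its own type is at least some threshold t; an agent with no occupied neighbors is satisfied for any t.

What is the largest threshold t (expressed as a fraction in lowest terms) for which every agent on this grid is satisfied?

(1,1)2 1/1
(1,4)1 0/1
(1,5)2 0/2
(1,7)2 1/1
(2,1)2 3/3
(2,2)2 2/3
(2,3)1 0/2
(2,5)1 0/3
(2,6)2 2/3
(2,7)2 3/3
(3,1)2 3/3
(3,2)2 3/3
(3,3)2 2/4
(3,4)1 0/3
(3,5)2 1/3
(3,6)2 4/4
(3,7)2 2/2
(4,1)2 1/1
(4,3)2 2/2
(4,4)2 1/2
(4,6)2 1/1
The smallest same-type fraction is 0/1 at (1,4), which reduces to 0/1. Any threshold above that leaves this agent unsatisfied.

0/1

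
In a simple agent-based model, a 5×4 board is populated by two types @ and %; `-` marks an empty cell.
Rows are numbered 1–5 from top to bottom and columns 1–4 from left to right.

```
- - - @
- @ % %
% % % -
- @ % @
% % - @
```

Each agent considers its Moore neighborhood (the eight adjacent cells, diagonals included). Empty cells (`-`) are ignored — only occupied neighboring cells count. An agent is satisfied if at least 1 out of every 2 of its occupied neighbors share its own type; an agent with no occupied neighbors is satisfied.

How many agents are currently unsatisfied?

Row 1: (1,4)@ 0/2 not
Row 2: (2,2)@ 0/4 not · (2,3)% 3/5 satisfied · (2,4)% 2/3 satisfied
Row 3: (3,1)% 1/3 not · (3,2)% 4/6 satisfied · (3,3)% 4/7 satisfied
Row 4: (4,2)@ 0/6 not · (4,3)% 3/6 satisfied · (4,4)@ 1/3 not
Row 5: (5,1)% 1/2 satisfied · (5,2)% 2/3 satisfied · (5,4)@ 1/2 satisfied
Unsatisfied: (1,4), (2,2), (3,1), (4,2), (4,4) — 5 in total.

5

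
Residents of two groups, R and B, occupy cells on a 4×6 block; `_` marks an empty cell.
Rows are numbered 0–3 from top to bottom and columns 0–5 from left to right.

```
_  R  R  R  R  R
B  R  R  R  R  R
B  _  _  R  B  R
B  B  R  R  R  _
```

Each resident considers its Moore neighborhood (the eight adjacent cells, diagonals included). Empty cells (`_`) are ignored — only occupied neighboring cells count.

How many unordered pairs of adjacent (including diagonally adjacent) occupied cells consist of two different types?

11

Scan each occupied cell's neighbors to the right and below (and the two forward diagonals) so each pair is counted once.
Row 0: R(0,1)–R(0,2)= R(0,1)–R(1,1)= R(0,1)–R(1,2)= R(0,1)–B(1,0)≠ R(0,2)–R(0,3)= R(0,2)–R(1,2)= R(0,2)–R(1,3)= R(0,2)–R(1,1)= R(0,3)–R(0,4)= R(0,3)–R(1,3)= R(0,3)–R(1,4)= R(0,3)–R(1,2)= R(0,4)–R(0,5)= R(0,4)–R(1,4)= R(0,4)–R(1,5)= R(0,4)–R(1,3)= R(0,5)–R(1,5)= R(0,5)–R(1,4)=  → 1/18 unlike.
Row 1: B(1,0)–R(1,1)≠ B(1,0)–B(2,0)= R(1,1)–R(1,2)= R(1,1)–B(2,0)≠ R(1,2)–R(1,3)= R(1,2)–R(2,3)= R(1,3)–R(1,4)= R(1,3)–R(2,3)= R(1,3)–B(2,4)≠ R(1,4)–R(1,5)= R(1,4)–B(2,4)≠ R(1,4)–R(2,5)= R(1,4)–R(2,3)= R(1,5)–R(2,5)= R(1,5)–B(2,4)≠  → 5/15 unlike.
Row 2: B(2,0)–B(3,0)= B(2,0)–B(3,1)= R(2,3)–B(2,4)≠ R(2,3)–R(3,3)= R(2,3)–R(3,4)= R(2,3)–R(3,2)= B(2,4)–R(2,5)≠ B(2,4)–R(3,4)≠ B(2,4)–R(3,3)≠ R(2,5)–R(3,4)=  → 4/10 unlike.
Row 3: B(3,0)–B(3,1)= B(3,1)–R(3,2)≠ R(3,2)–R(3,3)= R(3,3)–R(3,4)=  → 1/4 unlike.
Total adjacent occupied pairs: 47; unlike-type pairs: 11.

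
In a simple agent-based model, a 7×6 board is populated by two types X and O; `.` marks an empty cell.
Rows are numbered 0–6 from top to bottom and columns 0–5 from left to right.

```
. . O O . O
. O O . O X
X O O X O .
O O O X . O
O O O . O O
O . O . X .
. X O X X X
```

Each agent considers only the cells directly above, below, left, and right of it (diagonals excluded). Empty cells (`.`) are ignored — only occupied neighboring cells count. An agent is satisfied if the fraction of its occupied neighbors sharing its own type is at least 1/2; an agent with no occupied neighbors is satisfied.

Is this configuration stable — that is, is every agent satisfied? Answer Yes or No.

(0,2)O 2/2 satisfied
(0,3)O 1/1 satisfied
(0,5)O 0/1 not
(1,1)O 2/2 satisfied
(1,2)O 3/3 satisfied
(1,4)O 1/2 satisfied
(1,5)X 0/2 not
(2,0)X 0/2 not
(2,1)O 3/4 satisfied
(2,2)O 3/4 satisfied
(2,3)X 1/3 not
(2,4)O 1/2 satisfied
(3,0)O 2/3 satisfied
(3,1)O 4/4 satisfied
(3,2)O 3/4 satisfied
(3,3)X 1/2 satisfied
(3,5)O 1/1 satisfied
(4,0)O 3/3 satisfied
(4,1)O 3/3 satisfied
(4,2)O 3/3 satisfied
(4,4)O 1/2 satisfied
(4,5)O 2/2 satisfied
(5,0)O 1/1 satisfied
(5,2)O 2/2 satisfied
(5,4)X 1/2 satisfied
(6,1)X 0/1 not
(6,2)O 1/3 not
(6,3)X 1/2 satisfied
(6,4)X 3/3 satisfied
(6,5)X 1/1 satisfied
For instance (0,5) has only 0/1 same-type neighbors, below 1/2.

No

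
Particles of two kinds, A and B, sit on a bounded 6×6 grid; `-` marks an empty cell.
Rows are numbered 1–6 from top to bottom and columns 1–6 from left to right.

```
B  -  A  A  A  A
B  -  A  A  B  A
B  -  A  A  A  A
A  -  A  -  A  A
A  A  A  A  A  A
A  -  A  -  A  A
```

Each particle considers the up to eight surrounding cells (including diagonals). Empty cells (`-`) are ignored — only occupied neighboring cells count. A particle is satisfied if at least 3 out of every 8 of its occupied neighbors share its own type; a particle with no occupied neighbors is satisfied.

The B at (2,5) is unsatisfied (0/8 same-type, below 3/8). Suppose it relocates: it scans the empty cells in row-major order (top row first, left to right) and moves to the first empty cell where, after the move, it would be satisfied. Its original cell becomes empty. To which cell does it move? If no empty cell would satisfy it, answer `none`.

(1,2)

Vacating (2,5). Empty cells in order:
  (1,2): 2/4 same-type → satisfied — stop here.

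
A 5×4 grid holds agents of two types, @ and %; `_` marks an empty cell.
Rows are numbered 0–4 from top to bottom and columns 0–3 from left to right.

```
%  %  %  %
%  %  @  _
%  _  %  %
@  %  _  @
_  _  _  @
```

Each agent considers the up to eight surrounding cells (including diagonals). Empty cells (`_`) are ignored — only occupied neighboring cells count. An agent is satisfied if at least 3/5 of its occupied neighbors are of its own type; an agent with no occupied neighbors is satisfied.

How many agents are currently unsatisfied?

(0,0)% 3/3 ok
(0,1)% 4/5 ok
(0,2)% 3/4 ok
(0,3)% 1/2 unhappy
(1,0)% 4/4 ok
(1,1)% 6/7 ok
(1,2)@ 0/6 unhappy
(2,0)% 3/4 ok
(2,2)% 3/5 ok
(2,3)% 1/3 unhappy
(3,0)@ 0/2 unhappy
(3,1)% 2/3 ok
(3,3)@ 1/3 unhappy
(4,3)@ 1/1 ok
Unsatisfied: (0,3), (1,2), (2,3), (3,0), (3,3) — 5 in total.

5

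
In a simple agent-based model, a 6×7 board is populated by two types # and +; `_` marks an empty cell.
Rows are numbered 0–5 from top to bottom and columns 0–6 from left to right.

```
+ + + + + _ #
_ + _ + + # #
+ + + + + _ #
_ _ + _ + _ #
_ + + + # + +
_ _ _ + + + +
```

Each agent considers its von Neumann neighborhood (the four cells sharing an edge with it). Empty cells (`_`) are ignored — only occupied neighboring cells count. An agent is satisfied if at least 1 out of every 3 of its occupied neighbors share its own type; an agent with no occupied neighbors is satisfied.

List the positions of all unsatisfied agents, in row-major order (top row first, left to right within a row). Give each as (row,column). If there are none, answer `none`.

(4,4)

(0,0)+ 1/1 satisfied
(0,1)+ 3/3 satisfied
(0,2)+ 2/2 satisfied
(0,3)+ 3/3 satisfied
(0,4)+ 2/2 satisfied
(0,6)# 1/1 satisfied
(1,1)+ 2/2 satisfied
(1,3)+ 3/3 satisfied
(1,4)+ 3/4 satisfied
(1,5)# 1/2 satisfied
(1,6)# 3/3 satisfied
(2,0)+ 1/1 satisfied
(2,1)+ 3/3 satisfied
(2,2)+ 3/3 satisfied
(2,3)+ 3/3 satisfied
(2,4)+ 3/3 satisfied
(2,6)# 2/2 satisfied
(3,2)+ 2/2 satisfied
(3,4)+ 1/2 satisfied
(3,6)# 1/2 satisfied
(4,1)+ 1/1 satisfied
(4,2)+ 3/3 satisfied
(4,3)+ 2/3 satisfied
(4,4)# 0/4 not
(4,5)+ 2/3 satisfied
(4,6)+ 2/3 satisfied
(5,3)+ 2/2 satisfied
(5,4)+ 2/3 satisfied
(5,5)+ 3/3 satisfied
(5,6)+ 2/2 satisfied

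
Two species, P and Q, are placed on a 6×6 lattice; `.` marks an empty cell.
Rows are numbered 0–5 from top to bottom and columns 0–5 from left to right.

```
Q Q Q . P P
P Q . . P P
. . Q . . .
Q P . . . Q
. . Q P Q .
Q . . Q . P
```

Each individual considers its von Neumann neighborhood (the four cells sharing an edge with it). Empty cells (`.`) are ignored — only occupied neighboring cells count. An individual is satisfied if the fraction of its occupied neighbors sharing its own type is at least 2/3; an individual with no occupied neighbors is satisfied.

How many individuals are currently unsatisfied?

(0,0)Q 1/2 ✗
(0,1)Q 3/3 ✓
(0,2)Q 1/1 ✓
(0,4)P 2/2 ✓
(0,5)P 2/2 ✓
(1,0)P 0/2 ✗
(1,1)Q 1/2 ✗
(1,4)P 2/2 ✓
(1,5)P 2/2 ✓
(2,2)Q 0/0 ✓
(3,0)Q 0/1 ✗
(3,1)P 0/1 ✗
(3,5)Q 0/0 ✓
(4,2)Q 0/1 ✗
(4,3)P 0/3 ✗
(4,4)Q 0/1 ✗
(5,0)Q 0/0 ✓
(5,3)Q 0/1 ✗
(5,5)P 0/0 ✓
Unsatisfied: (0,0), (1,0), (1,1), (3,0), (3,1), (4,2), (4,3), (4,4), (5,3) — 9 in total.

9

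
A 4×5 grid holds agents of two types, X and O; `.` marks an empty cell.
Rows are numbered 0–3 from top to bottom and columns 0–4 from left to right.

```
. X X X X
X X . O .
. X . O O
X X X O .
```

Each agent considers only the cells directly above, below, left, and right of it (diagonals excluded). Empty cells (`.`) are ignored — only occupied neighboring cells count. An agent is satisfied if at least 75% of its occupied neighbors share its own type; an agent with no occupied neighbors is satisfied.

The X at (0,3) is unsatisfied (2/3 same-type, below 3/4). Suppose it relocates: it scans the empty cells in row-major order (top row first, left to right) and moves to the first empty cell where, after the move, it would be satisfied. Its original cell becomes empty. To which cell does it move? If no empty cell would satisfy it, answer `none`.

(0,0)

Vacating (0,3). Empty cells in order:
  (0,0): 2/2 same-type → satisfied — stop here.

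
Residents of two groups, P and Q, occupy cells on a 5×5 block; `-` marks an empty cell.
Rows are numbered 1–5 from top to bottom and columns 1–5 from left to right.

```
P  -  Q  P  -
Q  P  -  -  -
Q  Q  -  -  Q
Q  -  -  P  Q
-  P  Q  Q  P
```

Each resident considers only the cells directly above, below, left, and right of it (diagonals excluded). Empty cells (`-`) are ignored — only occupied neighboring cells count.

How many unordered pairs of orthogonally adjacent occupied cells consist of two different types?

9

Scan each occupied cell's neighbors to the right and below so each pair is counted once.
From row 1: 2 unlike of 2 pairs (running 2/2).
From row 2: 2 unlike of 3 pairs (running 4/5).
From row 3: 0 unlike of 3 pairs (running 4/8).
From row 4: 3 unlike of 3 pairs (running 7/11).
From row 5: 2 unlike of 3 pairs (running 9/14).
Total adjacent occupied pairs: 14; unlike-type pairs: 9.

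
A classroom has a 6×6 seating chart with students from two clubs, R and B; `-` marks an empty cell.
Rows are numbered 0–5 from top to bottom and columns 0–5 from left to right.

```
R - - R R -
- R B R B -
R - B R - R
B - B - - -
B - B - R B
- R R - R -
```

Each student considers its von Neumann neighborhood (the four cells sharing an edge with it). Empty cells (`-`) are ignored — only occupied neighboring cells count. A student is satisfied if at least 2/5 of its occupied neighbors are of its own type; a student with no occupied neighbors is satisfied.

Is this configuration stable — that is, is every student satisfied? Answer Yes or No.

No

Row 0: (0,0)R 0/0 ✓ · (0,3)R 2/2 ✓ · (0,4)R 1/2 ✓
Row 1: (1,1)R 0/1 ✗ · (1,2)B 1/3 ✗ · (1,3)R 2/4 ✓ · (1,4)B 0/2 ✗
Row 2: (2,0)R 0/1 ✗ · (2,2)B 2/3 ✓ · (2,3)R 1/2 ✓ · (2,5)R 0/0 ✓
Row 3: (3,0)B 1/2 ✓ · (3,2)B 2/2 ✓
Row 4: (4,0)B 1/1 ✓ · (4,2)B 1/2 ✓ · (4,4)R 1/2 ✓ · (4,5)B 0/1 ✗
Row 5: (5,1)R 1/1 ✓ · (5,2)R 1/2 ✓ · (5,4)R 1/1 ✓
For instance (1,1) has only 0/1 same-type neighbors, below 2/5.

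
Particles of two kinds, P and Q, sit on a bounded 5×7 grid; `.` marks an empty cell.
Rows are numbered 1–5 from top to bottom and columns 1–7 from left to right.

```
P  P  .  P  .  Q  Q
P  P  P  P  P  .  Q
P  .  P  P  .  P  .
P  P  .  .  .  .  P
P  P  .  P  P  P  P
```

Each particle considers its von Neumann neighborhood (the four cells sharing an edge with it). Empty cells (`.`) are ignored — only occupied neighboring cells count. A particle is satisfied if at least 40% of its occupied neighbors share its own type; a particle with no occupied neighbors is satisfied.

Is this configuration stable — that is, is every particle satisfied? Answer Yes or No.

Row 1: (1,1)P 2/2 ✓ · (1,2)P 2/2 ✓ · (1,4)P 1/1 ✓ · (1,6)Q 1/1 ✓ · (1,7)Q 2/2 ✓
Row 2: (2,1)P 3/3 ✓ · (2,2)P 3/3 ✓ · (2,3)P 3/3 ✓ · (2,4)P 4/4 ✓ · (2,5)P 1/1 ✓ · (2,7)Q 1/1 ✓
Row 3: (3,1)P 2/2 ✓ · (3,3)P 2/2 ✓ · (3,4)P 2/2 ✓ · (3,6)P 0/0 ✓
Row 4: (4,1)P 3/3 ✓ · (4,2)P 2/2 ✓ · (4,7)P 1/1 ✓
Row 5: (5,1)P 2/2 ✓ · (5,2)P 2/2 ✓ · (5,4)P 1/1 ✓ · (5,5)P 2/2 ✓ · (5,6)P 2/2 ✓ · (5,7)P 2/2 ✓
All meet the threshold, so the configuration is stable.

Yes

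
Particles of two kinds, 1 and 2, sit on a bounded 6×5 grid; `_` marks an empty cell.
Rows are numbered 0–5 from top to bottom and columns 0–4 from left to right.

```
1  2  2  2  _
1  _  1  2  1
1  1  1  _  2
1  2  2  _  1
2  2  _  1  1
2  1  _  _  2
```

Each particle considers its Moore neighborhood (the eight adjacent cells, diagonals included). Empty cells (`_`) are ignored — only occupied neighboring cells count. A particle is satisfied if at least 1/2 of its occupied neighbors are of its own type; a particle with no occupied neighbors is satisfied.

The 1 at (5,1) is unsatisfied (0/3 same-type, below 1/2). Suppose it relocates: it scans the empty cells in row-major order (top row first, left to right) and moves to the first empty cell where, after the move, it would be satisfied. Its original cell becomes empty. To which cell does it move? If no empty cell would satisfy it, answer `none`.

(1,1)

Vacating (5,1). Empty cells in order:
  (0,4): 1/3 same-type → still unsatisfied.
  (1,1): 6/8 same-type → satisfied — stop here.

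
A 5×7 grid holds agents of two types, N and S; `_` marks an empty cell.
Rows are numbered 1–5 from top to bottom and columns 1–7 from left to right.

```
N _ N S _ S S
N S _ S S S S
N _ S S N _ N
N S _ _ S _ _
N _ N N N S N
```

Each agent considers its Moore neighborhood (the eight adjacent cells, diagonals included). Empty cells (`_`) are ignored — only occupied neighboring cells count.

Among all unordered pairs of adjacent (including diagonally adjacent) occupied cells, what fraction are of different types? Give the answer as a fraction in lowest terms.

21/46

Scan each occupied cell's neighbors to the right and below (and the two forward diagonals) so each pair is counted once.
From row 1: 4 unlike of 13 pairs (running 4/13).
From row 2: 7 unlike of 15 pairs (running 11/28).
From row 3: 3 unlike of 7 pairs (running 14/35).
From row 4: 5 unlike of 7 pairs (running 19/42).
From row 5: 2 unlike of 4 pairs (running 21/46).
Total adjacent occupied pairs: 46; unlike-type pairs: 21.
21/46 is already in lowest terms.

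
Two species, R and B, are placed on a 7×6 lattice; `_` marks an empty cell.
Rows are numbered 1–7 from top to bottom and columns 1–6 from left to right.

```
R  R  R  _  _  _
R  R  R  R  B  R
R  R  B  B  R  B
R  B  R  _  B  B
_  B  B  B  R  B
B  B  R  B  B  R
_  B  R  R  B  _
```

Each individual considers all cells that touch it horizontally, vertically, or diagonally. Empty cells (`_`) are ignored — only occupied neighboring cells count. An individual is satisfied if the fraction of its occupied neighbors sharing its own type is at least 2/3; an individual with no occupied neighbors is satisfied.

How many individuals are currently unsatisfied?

(1,1)R 3/3 satisfied
(1,2)R 5/5 satisfied
(1,3)R 4/4 satisfied
(2,1)R 5/5 satisfied
(2,2)R 7/8 satisfied
(2,3)R 5/7 satisfied
(2,4)R 3/6 not
(2,5)B 2/5 not
(2,6)R 1/3 not
(3,1)R 4/5 satisfied
(3,2)R 6/8 satisfied
(3,3)B 2/7 not
(3,4)B 3/7 not
(3,5)R 2/7 not
(3,6)B 3/5 not
(4,1)R 2/4 not
(4,2)B 3/7 not
(4,3)R 1/7 not
(4,5)B 5/7 satisfied
(4,6)B 3/5 not
(5,2)B 4/7 not
(5,3)B 5/7 satisfied
(5,4)B 4/7 not
(5,5)R 1/7 not
(5,6)B 3/5 not
(6,1)B 3/3 satisfied
(6,2)B 4/6 satisfied
(6,3)R 2/8 not
(6,4)B 4/8 not
(6,5)B 4/7 not
(6,6)R 1/4 not
(7,2)B 2/4 not
(7,3)R 2/5 not
(7,4)R 2/5 not
(7,5)B 2/4 not
Unsatisfied: (2,4), (2,5), (2,6), (3,3), (3,4), (3,5), (3,6), (4,1), (4,2), (4,3), (4,6), (5,2), (5,4), (5,5), (5,6), (6,3), (6,4), (6,5), (6,6), (7,2), (7,3), (7,4), (7,5) — 23 in total.

23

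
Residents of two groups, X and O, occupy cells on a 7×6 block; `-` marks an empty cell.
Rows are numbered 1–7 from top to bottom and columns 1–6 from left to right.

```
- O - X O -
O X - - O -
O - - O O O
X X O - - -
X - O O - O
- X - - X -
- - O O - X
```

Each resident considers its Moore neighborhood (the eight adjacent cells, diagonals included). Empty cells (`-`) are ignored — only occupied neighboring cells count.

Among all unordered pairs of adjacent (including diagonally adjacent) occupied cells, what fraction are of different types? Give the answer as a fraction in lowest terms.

Scan each occupied cell's neighbors to the right and below (and the two forward diagonals) so each pair is counted once.
Row 1: O(1,2)–X(2,2)≠ O(1,2)–O(2,1)= X(1,4)–O(1,5)≠ X(1,4)–O(2,5)≠ O(1,5)–O(2,5)=  → 3/5 unlike.
Row 2: O(2,1)–X(2,2)≠ O(2,1)–O(3,1)= X(2,2)–O(3,1)≠ O(2,5)–O(3,5)= O(2,5)–O(3,6)= O(2,5)–O(3,4)=  → 2/6 unlike.
Row 3: O(3,1)–X(4,1)≠ O(3,1)–X(4,2)≠ O(3,4)–O(3,5)= O(3,4)–O(4,3)= O(3,5)–O(3,6)=  → 2/5 unlike.
Row 4: X(4,1)–X(4,2)= X(4,1)–X(5,1)= X(4,2)–O(4,3)≠ X(4,2)–O(5,3)≠ X(4,2)–X(5,1)= O(4,3)–O(5,3)= O(4,3)–O(5,4)=  → 2/7 unlike.
Row 5: X(5,1)–X(6,2)= O(5,3)–O(5,4)= O(5,3)–X(6,2)≠ O(5,4)–X(6,5)≠ O(5,6)–X(6,5)≠  → 3/5 unlike.
Row 6: X(6,2)–O(7,3)≠ X(6,5)–X(7,6)= X(6,5)–O(7,4)≠  → 2/3 unlike.
Row 7: O(7,3)–O(7,4)=  → 0/1 unlike.
Total adjacent occupied pairs: 32; unlike-type pairs: 14.
14/32 reduces to 7/16.

7/16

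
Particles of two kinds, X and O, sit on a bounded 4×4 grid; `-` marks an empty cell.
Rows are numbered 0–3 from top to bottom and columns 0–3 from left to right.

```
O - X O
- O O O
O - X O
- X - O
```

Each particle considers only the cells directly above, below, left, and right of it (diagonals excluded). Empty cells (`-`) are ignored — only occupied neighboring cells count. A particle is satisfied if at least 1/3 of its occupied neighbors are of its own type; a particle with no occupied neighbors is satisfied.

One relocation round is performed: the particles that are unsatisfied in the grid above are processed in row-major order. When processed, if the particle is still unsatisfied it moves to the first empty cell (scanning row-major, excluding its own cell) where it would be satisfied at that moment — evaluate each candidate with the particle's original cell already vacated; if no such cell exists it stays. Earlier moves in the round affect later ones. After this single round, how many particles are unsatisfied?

Initially unsatisfied (in order): (0,2), (2,2).
  (0,2) → (2,1).
  (2,2): now satisfied by earlier moves; stays.
Resulting grid:
O - - O
- O O O
O X X O
- X - O
Unsatisfied now: (2,0).

1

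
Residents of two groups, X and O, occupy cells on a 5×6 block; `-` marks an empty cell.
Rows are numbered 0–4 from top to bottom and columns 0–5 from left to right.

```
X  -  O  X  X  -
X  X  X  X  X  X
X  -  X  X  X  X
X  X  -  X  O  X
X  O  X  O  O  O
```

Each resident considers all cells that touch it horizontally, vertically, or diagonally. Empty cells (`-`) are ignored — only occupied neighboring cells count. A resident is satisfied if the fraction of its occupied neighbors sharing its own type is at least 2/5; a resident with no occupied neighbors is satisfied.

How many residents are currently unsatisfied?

3

Row 0: (0,0)X 2/2 ok · (0,2)O 0/4 unhappy · (0,3)X 4/5 ok · (0,4)X 4/4 ok
Row 1: (1,0)X 3/3 ok · (1,1)X 5/6 ok · (1,2)X 5/6 ok · (1,3)X 7/8 ok · (1,4)X 7/7 ok · (1,5)X 4/4 ok
Row 2: (2,0)X 4/4 ok · (2,2)X 6/6 ok · (2,3)X 6/7 ok · (2,4)X 7/8 ok · (2,5)X 4/5 ok
Row 3: (3,0)X 3/4 ok · (3,1)X 5/6 ok · (3,3)X 4/7 ok · (3,4)O 3/8 unhappy · (3,5)X 2/5 ok
Row 4: (4,0)X 2/3 ok · (4,1)O 0/4 unhappy · (4,2)X 2/4 ok · (4,3)O 2/4 ok · (4,4)O 3/5 ok · (4,5)O 2/3 ok
Unsatisfied: (0,2), (3,4), (4,1) — 3 in total.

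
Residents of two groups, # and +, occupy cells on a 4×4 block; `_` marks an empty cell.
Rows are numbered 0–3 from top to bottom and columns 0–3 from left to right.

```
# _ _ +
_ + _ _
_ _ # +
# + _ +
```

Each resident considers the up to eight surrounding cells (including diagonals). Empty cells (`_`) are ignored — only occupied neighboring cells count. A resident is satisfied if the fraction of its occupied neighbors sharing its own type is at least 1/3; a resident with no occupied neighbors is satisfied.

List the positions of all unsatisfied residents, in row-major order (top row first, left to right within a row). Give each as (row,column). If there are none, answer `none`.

(0,0)# 0/1 not
(0,3)+ 0/0 satisfied
(1,1)+ 0/2 not
(2,2)# 0/4 not
(2,3)+ 1/2 satisfied
(3,0)# 0/1 not
(3,1)+ 0/2 not
(3,3)+ 1/2 satisfied

(0,0), (1,1), (2,2), (3,0), (3,1)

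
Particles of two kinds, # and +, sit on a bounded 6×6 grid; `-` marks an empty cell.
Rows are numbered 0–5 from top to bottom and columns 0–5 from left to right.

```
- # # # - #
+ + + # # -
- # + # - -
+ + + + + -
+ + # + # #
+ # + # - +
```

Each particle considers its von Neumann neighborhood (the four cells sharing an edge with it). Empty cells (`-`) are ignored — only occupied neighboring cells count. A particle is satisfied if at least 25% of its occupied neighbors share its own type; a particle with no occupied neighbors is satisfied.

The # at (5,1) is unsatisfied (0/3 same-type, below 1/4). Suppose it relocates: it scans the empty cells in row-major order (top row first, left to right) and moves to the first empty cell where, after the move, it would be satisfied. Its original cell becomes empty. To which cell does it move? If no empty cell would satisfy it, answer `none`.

Vacating (5,1). Empty cells in order:
  (0,0): 1/2 same-type → satisfied — stop here.

(0,0)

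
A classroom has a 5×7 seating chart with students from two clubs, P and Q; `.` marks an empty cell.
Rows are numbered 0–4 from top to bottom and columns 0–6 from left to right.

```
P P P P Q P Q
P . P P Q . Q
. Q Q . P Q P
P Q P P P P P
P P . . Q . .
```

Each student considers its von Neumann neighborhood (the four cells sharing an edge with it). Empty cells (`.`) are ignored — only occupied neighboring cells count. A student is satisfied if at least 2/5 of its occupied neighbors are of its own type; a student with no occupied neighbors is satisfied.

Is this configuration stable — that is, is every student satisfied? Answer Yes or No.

(0,0)P 2/2 ✓
(0,1)P 2/2 ✓
(0,2)P 3/3 ✓
(0,3)P 2/3 ✓
(0,4)Q 1/3 ✗
(0,5)P 0/2 ✗
(0,6)Q 1/2 ✓
(1,0)P 1/1 ✓
(1,2)P 2/3 ✓
(1,3)P 2/3 ✓
(1,4)Q 1/3 ✗
(1,6)Q 1/2 ✓
(2,1)Q 2/2 ✓
(2,2)Q 1/3 ✗
(2,4)P 1/3 ✗
(2,5)Q 0/3 ✗
(2,6)P 1/3 ✗
(3,0)P 1/2 ✓
(3,1)Q 1/4 ✗
(3,2)P 1/3 ✗
(3,3)P 2/2 ✓
(3,4)P 3/4 ✓
(3,5)P 2/3 ✓
(3,6)P 2/2 ✓
(4,0)P 2/2 ✓
(4,1)P 1/2 ✓
(4,4)Q 0/1 ✗
For instance (0,4) has only 1/3 same-type neighbors, below 2/5.

No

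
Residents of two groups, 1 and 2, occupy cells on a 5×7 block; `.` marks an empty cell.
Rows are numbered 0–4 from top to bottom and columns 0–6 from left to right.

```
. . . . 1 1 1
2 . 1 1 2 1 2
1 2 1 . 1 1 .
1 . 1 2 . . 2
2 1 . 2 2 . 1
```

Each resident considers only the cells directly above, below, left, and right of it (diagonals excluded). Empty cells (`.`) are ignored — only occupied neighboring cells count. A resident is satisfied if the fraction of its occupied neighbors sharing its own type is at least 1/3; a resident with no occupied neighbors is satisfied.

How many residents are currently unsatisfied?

8

(0,4)1 1/2 ok
(0,5)1 3/3 ok
(0,6)1 1/2 ok
(1,0)2 0/1 unhappy
(1,2)1 2/2 ok
(1,3)1 1/2 ok
(1,4)2 0/4 unhappy
(1,5)1 2/4 ok
(1,6)2 0/2 unhappy
(2,0)1 1/3 ok
(2,1)2 0/2 unhappy
(2,2)1 2/3 ok
(2,4)1 1/2 ok
(2,5)1 2/2 ok
(3,0)1 1/2 ok
(3,2)1 1/2 ok
(3,3)2 1/2 ok
(3,6)2 0/1 unhappy
(4,0)2 0/2 unhappy
(4,1)1 0/1 unhappy
(4,3)2 2/2 ok
(4,4)2 1/1 ok
(4,6)1 0/1 unhappy
Unsatisfied: (1,0), (1,4), (1,6), (2,1), (3,6), (4,0), (4,1), (4,6) — 8 in total.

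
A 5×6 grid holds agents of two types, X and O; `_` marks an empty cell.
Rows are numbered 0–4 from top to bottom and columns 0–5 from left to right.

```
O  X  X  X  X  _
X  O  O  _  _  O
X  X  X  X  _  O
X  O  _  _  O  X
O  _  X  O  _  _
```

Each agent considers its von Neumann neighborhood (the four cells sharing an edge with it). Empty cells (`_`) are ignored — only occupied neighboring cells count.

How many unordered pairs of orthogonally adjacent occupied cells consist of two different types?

Scan each occupied cell's neighbors to the right and below so each pair is counted once.
Row 0: O(0,0)–X(0,1)≠ O(0,0)–X(1,0)≠ X(0,1)–X(0,2)= X(0,1)–O(1,1)≠ X(0,2)–X(0,3)= X(0,2)–O(1,2)≠ X(0,3)–X(0,4)=  → 4/7 unlike.
Row 1: X(1,0)–O(1,1)≠ X(1,0)–X(2,0)= O(1,1)–O(1,2)= O(1,1)–X(2,1)≠ O(1,2)–X(2,2)≠ O(1,5)–O(2,5)=  → 3/6 unlike.
Row 2: X(2,0)–X(2,1)= X(2,0)–X(3,0)= X(2,1)–X(2,2)= X(2,1)–O(3,1)≠ X(2,2)–X(2,3)= O(2,5)–X(3,5)≠  → 2/6 unlike.
Row 3: X(3,0)–O(3,1)≠ X(3,0)–O(4,0)≠ O(3,4)–X(3,5)≠  → 3/3 unlike.
Row 4: X(4,2)–O(4,3)≠  → 1/1 unlike.
Total adjacent occupied pairs: 23; unlike-type pairs: 13.

13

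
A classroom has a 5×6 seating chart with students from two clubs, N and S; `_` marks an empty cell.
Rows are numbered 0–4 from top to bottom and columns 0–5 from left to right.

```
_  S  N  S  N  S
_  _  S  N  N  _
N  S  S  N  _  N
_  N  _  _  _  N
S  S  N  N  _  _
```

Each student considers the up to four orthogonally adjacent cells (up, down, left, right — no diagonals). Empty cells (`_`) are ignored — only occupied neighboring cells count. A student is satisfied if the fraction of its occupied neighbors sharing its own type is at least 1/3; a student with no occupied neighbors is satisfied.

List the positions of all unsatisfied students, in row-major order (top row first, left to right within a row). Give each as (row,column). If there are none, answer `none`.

Row 0: (0,1)S 0/1 unhappy · (0,2)N 0/3 unhappy · (0,3)S 0/3 unhappy · (0,4)N 1/3 ok · (0,5)S 0/1 unhappy
Row 1: (1,2)S 1/3 ok · (1,3)N 2/4 ok · (1,4)N 2/2 ok
Row 2: (2,0)N 0/1 unhappy · (2,1)S 1/3 ok · (2,2)S 2/3 ok · (2,3)N 1/2 ok · (2,5)N 1/1 ok
Row 3: (3,1)N 0/2 unhappy · (3,5)N 1/1 ok
Row 4: (4,0)S 1/1 ok · (4,1)S 1/3 ok · (4,2)N 1/2 ok · (4,3)N 1/1 ok

(0,1), (0,2), (0,3), (0,5), (2,0), (3,1)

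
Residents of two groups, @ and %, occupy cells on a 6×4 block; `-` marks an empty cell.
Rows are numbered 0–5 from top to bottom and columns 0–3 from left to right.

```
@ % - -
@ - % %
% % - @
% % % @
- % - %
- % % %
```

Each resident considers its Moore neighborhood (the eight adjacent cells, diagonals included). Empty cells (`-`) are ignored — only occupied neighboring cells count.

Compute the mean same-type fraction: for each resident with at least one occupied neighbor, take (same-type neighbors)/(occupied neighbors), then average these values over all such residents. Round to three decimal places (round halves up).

Row 0: (0,0)@ 1/2 · (0,1)% 1/3
Row 1: (1,0)@ 1/4 · (1,2)% 3/4 · (1,3)% 1/2
Row 2: (2,0)% 3/4 · (2,1)% 5/6 · (2,3)@ 1/4
Row 3: (3,0)% 4/4 · (3,1)% 5/5 · (3,2)% 4/6 · (3,3)@ 1/3
Row 4: (4,1)% 5/5 · (4,3)% 3/4
Row 5: (5,1)% 2/2 · (5,2)% 4/4 · (5,3)% 2/2
Sum over 17 residents: 1/2 + 1/3 + 1/4 + 3/4 + 1/2 + 3/4 + 5/6 + 1/4 + 4/4 + 5/5 + 4/6 + 1/3 + 5/5 + 3/4 + 2/2 + 4/4 + 2/2 = 143/12; mean = 143/12 ÷ 17 = 143/204 = 0.700980… → 0.701.

0.701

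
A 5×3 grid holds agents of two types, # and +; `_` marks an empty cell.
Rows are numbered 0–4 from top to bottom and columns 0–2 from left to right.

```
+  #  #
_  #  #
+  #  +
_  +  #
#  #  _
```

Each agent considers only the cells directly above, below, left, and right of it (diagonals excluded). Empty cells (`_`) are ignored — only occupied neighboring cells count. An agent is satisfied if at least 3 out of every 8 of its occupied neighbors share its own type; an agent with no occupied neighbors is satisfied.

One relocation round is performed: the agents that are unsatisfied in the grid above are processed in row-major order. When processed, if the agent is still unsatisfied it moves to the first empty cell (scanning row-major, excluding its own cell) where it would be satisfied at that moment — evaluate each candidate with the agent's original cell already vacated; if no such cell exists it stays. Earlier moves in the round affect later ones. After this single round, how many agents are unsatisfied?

Initially unsatisfied (in order): (0,0), (2,0), (2,1), (2,2), (3,1), (3,2).
  (0,0) → (1,0).
  (2,0): now satisfied by earlier moves; stays.
  (2,1) → (0,0).
  (2,2) → (2,1).
  (3,1) → (3,0).
  (3,2): now satisfied by earlier moves; stays.
Resulting grid:
# # #
+ # #
+ + _
+ _ #
# # _
Unsatisfied now: (1,0).

1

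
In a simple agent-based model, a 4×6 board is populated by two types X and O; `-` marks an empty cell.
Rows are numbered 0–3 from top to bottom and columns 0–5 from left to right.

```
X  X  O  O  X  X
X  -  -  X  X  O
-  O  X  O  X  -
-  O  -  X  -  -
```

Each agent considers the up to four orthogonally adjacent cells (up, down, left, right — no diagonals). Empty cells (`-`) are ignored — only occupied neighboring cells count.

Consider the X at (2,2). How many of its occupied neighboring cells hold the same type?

0

Occupied neighbors of (2,2): (2,1)=O, (2,3)=O.
Same type (X): 0 of 2.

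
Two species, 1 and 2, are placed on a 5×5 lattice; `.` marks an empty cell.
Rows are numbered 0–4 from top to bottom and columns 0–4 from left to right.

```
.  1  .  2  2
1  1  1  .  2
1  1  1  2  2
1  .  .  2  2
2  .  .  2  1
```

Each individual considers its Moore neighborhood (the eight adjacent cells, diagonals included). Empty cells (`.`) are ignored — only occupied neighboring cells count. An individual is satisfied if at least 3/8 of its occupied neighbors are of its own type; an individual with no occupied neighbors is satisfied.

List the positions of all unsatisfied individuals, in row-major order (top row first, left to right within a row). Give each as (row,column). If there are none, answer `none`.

(4,0), (4,4)

(0,1)1 3/3 ✓
(0,3)2 2/3 ✓
(0,4)2 2/2 ✓
(1,0)1 4/4 ✓
(1,1)1 6/6 ✓
(1,2)1 4/6 ✓
(1,4)2 4/4 ✓
(2,0)1 4/4 ✓
(2,1)1 6/6 ✓
(2,2)1 3/5 ✓
(2,3)2 4/6 ✓
(2,4)2 4/4 ✓
(3,0)1 2/3 ✓
(3,3)2 4/6 ✓
(3,4)2 4/5 ✓
(4,0)2 0/1 ✗
(4,3)2 2/3 ✓
(4,4)1 0/3 ✗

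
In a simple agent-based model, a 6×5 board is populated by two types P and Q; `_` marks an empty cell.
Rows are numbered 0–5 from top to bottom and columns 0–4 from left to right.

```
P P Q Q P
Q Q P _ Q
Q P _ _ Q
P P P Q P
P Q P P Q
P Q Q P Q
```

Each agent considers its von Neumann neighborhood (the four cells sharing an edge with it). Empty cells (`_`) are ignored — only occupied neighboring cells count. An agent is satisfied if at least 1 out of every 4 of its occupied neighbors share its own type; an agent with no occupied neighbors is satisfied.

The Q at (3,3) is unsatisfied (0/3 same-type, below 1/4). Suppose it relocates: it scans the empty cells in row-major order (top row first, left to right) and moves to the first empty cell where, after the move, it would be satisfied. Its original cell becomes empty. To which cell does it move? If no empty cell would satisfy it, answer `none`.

Vacating (3,3). Empty cells in order:
  (1,3): 2/3 same-type → satisfied — stop here.

(1,3)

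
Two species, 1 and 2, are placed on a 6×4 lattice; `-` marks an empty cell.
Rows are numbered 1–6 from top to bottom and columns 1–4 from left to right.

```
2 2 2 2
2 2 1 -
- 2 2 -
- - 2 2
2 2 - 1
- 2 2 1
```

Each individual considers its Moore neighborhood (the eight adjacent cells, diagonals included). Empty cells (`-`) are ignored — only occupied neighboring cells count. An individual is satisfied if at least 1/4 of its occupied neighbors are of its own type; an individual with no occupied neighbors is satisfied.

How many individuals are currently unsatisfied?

Row 1: (1,1)2 3/3 ✓ · (1,2)2 4/5 ✓ · (1,3)2 3/4 ✓ · (1,4)2 1/2 ✓
Row 2: (2,1)2 4/4 ✓ · (2,2)2 6/7 ✓ · (2,3)1 0/6 ✗
Row 3: (3,2)2 4/5 ✓ · (3,3)2 4/5 ✓
Row 4: (4,3)2 4/5 ✓ · (4,4)2 2/3 ✓
Row 5: (5,1)2 2/2 ✓ · (5,2)2 4/4 ✓ · (5,4)1 1/4 ✓
Row 6: (6,2)2 3/3 ✓ · (6,3)2 2/4 ✓ · (6,4)1 1/2 ✓
Unsatisfied: (2,3) — 1 in total.

1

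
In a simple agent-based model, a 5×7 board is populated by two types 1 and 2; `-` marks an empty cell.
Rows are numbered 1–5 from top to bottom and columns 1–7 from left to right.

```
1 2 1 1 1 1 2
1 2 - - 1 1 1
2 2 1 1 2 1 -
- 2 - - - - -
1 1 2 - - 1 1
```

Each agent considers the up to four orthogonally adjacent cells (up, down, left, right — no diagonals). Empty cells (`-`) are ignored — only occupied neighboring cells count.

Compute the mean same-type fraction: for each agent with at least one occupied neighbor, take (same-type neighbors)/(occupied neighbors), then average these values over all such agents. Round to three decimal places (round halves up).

0.573

(1,1)1 1/2
(1,2)2 1/3
(1,3)1 1/2
(1,4)1 2/2
(1,5)1 3/3
(1,6)1 2/3
(1,7)2 0/2
(2,1)1 1/3
(2,2)2 2/3
(2,5)1 2/3
(2,6)1 4/4
(2,7)1 1/2
(3,1)2 1/2
(3,2)2 3/4
(3,3)1 1/2
(3,4)1 1/2
(3,5)2 0/3
(3,6)1 1/2
(4,2)2 1/2
(5,1)1 1/1
(5,2)1 1/3
(5,3)2 0/1
(5,6)1 1/1
(5,7)1 1/1
Sum over 24 agents: 1/2 + 1/3 + 1/2 + 2/2 + 3/3 + 2/3 + 0/2 + 1/3 + 2/3 + 2/3 + 4/4 + 1/2 + 1/2 + 3/4 + 1/2 + 1/2 + 0/3 + 1/2 + 1/2 + 1/1 + 1/3 + 0/1 + 1/1 + 1/1 = 55/4; mean = 55/4 ÷ 24 = 55/96 = 0.572916… → 0.573.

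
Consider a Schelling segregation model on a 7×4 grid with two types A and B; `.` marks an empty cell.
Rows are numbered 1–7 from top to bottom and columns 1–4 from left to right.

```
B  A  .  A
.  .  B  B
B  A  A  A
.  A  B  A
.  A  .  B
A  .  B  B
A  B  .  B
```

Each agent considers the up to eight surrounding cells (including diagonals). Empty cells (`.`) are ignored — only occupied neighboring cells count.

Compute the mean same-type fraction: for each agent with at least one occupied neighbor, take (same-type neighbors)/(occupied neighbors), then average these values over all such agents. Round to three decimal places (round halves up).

(1,1)B 0/1
(1,2)A 0/2
(1,4)A 0/2
(2,3)B 1/6
(2,4)B 1/4
(3,1)B 0/2
(3,2)A 2/5
(3,3)A 4/7
(3,4)A 2/5
(4,2)A 3/5
(4,3)B 1/7
(4,4)A 2/4
(5,2)A 2/4
(5,4)B 3/4
(6,1)A 2/3
(6,3)B 4/5
(6,4)B 3/3
(7,1)A 1/2
(7,2)B 1/3
(7,4)B 2/2
Sum over 20 agents: 0/1 + 0/2 + 0/2 + 1/6 + 1/4 + 0/2 + 2/5 + 4/7 + 2/5 + 3/5 + 1/7 + 2/4 + 2/4 + 3/4 + 2/3 + 4/5 + 3/3 + 1/2 + 1/3 + 2/2 = 901/105; mean = 901/105 ÷ 20 = 901/2100 = 0.429047… → 0.429.

0.429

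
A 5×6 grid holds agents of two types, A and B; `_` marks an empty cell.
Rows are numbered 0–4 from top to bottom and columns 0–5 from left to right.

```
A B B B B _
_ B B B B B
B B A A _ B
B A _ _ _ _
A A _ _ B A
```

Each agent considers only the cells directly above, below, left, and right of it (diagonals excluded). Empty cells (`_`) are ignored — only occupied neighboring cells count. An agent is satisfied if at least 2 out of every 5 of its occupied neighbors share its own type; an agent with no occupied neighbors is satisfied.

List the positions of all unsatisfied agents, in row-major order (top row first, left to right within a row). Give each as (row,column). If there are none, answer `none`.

(0,0)A 0/1 not
(0,1)B 2/3 satisfied
(0,2)B 3/3 satisfied
(0,3)B 3/3 satisfied
(0,4)B 2/2 satisfied
(1,1)B 3/3 satisfied
(1,2)B 3/4 satisfied
(1,3)B 3/4 satisfied
(1,4)B 3/3 satisfied
(1,5)B 2/2 satisfied
(2,0)B 2/2 satisfied
(2,1)B 2/4 satisfied
(2,2)A 1/3 not
(2,3)A 1/2 satisfied
(2,5)B 1/1 satisfied
(3,0)B 1/3 not
(3,1)A 1/3 not
(4,0)A 1/2 satisfied
(4,1)A 2/2 satisfied
(4,4)B 0/1 not
(4,5)A 0/1 not

(0,0), (2,2), (3,0), (3,1), (4,4), (4,5)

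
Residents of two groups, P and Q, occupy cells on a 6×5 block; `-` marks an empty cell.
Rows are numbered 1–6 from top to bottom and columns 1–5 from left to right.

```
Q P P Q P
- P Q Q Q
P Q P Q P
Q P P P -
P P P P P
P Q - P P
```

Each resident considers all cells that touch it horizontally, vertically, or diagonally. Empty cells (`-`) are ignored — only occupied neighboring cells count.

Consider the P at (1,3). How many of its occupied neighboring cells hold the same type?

2

Occupied neighbors of (1,3): (1,2)=P, (1,4)=Q, (2,2)=P, (2,3)=Q, (2,4)=Q.
Same type (P): 2 of 5.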